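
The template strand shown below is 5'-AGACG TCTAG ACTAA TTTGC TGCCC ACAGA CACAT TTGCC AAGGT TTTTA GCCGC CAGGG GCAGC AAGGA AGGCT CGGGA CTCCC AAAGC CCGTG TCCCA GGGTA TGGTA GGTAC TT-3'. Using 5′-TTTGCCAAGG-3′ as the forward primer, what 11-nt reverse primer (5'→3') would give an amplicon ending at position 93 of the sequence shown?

The forward primer binds at positions 35–44; the product's 3' end on the top strand is position 93.
The reverse primer anneals to the top strand over positions 83–93, i.e. to CCCAAAGCCCG.
Its sequence written 5'→3' is the reverse complement: CGGGCTTTGGG.

5'-CGGGCTTTGGG-3'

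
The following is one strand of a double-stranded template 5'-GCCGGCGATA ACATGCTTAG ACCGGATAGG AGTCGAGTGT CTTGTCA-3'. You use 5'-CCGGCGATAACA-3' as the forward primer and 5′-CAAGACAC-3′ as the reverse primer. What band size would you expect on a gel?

43 bp

Forward primer CCGGCGATAACA is found on the top strand at positions 2–13.
Reverse complement of the reverse primer: GTGTCTTG. This occurs on the top strand at positions 37–44.
Product length = (reverse-primer end) − (forward-primer start) + 1 = 44 − 2 + 1 = 43 bp.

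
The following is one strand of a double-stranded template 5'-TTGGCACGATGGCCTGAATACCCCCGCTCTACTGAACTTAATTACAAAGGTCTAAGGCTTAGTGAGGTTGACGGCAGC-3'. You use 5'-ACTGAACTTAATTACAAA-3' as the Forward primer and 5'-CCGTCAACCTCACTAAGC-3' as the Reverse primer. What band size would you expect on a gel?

44 bp

The forward primer matches the template at positions 31–48.
Reverse complement of the reverse primer: GCTTAGTGAGGTTGACGG. This occurs on the top strand at positions 57–74.
Product length = (reverse-primer end) − (forward-primer start) + 1 = 74 − 31 + 1 = 44 bp.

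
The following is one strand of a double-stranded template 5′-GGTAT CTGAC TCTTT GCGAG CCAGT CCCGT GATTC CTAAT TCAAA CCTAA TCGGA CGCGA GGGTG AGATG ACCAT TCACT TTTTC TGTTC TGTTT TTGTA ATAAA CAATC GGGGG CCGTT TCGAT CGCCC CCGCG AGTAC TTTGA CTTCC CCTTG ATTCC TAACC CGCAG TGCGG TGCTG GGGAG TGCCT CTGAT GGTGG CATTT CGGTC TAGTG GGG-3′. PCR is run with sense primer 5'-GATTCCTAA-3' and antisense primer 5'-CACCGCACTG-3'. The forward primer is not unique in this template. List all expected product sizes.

147 bp, 23 bp

The forward primer GATTCCTAA matches the top strand at positions 31–39, 155–163.
The reverse primer's reverse complement is CAGTGCGGTG, matching at positions 168–177.
Each forward site pairs with the reverse site to give a product ending at position 177: sizes 147, 23 bp.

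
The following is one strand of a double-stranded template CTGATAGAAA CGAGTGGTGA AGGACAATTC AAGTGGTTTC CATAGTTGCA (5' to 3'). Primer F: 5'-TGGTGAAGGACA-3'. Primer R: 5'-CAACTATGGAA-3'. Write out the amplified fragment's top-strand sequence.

Forward primer TGGTGAAGGACA is found on the top strand at positions 15–26.
Taking the reverse complement of CAACTATGGAA gives TTCCATAGTTG, found at positions 38–48 on the template; the primer anneals here to the top strand with its 3' end pointing upstream.
The product is the template from position 15 through 48 (34 bp).

5'-TGGTGAAGGACAATTCAAGTGGTTTCCATAGTTG-3'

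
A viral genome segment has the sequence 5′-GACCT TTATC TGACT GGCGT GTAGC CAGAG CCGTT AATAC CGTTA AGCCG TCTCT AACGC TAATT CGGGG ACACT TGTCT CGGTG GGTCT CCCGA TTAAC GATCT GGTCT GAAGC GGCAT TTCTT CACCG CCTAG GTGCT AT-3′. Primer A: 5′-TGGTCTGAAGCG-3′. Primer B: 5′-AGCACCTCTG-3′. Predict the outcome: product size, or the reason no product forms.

Primer B (AGCACCTCTG) does not match the top strand, and its reverse complement CAGAGGTGCT does not match either.
With no annealing site for primer B, no amplification occurs.

No product — primer B has no binding site in the template.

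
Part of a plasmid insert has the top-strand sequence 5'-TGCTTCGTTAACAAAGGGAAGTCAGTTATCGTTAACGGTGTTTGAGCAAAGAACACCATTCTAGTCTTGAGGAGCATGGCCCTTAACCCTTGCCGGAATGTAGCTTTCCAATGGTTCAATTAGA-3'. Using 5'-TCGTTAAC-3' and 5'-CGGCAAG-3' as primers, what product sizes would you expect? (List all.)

The forward primer TCGTTAAC matches the top strand at positions 5–12, 29–36.
The reverse primer's reverse complement is CTTGCCG, matching at positions 89–95.
Each forward site pairs with the reverse site to give a product ending at position 95: sizes 91, 67 bp.

91 bp, 67 bp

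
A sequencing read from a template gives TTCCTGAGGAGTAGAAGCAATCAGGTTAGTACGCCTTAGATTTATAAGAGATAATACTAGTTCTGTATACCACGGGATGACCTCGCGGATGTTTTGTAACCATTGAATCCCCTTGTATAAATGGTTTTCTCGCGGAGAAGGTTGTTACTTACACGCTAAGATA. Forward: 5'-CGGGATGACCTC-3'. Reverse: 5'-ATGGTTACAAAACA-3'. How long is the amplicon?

31 bp

Scanning the template, CGGGATGACCTC occurs at positions 73–84; this primer anneals to the bottom strand there with its 3' end pointing downstream.
Reverse complement of the reverse primer: TGTTTTGTAACCAT. This occurs on the top strand at positions 90–103.
Product length = (reverse-primer end) − (forward-primer start) + 1 = 103 − 73 + 1 = 31 bp.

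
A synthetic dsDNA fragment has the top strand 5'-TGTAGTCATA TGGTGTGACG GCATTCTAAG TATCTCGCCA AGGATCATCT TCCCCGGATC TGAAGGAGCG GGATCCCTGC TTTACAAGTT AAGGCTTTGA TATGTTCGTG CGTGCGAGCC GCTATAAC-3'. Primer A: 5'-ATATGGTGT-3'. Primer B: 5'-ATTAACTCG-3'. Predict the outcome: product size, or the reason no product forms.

Primer B (ATTAACTCG) does not match the top strand, and its reverse complement CGAGTTAAT does not match either.
With no annealing site for primer B, no amplification occurs.

No product — primer B has no binding site in the template.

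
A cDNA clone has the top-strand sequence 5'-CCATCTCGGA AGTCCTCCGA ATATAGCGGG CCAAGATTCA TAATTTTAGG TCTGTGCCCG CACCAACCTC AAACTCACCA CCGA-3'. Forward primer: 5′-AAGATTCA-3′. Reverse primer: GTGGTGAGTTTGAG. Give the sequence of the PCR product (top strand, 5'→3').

Scanning the template, AAGATTCA occurs at positions 33–40; this primer anneals to the bottom strand there with its 3' end pointing downstream.
Reverse complement of the reverse primer: CTCAAACTCACCAC. This occurs on the top strand at positions 68–81.
The product is the template from position 33 through 81 (49 bp).

5'-AAGATTCATAATTTTAGGTCTGTGCCCGCACCAACCTCAAACTCACCAC-3'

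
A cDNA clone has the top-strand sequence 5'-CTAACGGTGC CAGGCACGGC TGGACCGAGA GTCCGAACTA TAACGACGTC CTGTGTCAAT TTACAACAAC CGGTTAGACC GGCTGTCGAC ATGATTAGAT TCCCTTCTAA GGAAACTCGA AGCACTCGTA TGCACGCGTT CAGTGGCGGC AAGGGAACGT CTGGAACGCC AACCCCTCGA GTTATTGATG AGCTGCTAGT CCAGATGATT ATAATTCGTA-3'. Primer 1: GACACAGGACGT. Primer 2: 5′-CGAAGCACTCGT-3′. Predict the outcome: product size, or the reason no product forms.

Primer 1 (GACACAGGACGT) has reverse complement ACGTCCTGTGTC, which matches the top strand at positions 46–57; primer 1 anneals to the top strand there with its 3' end pointing upstream toward position 46.
Primer 2 (CGAAGCACTCGT) matches the top strand directly at positions 118–129; it anneals to the bottom strand with its 3' end pointing downstream toward position 129.
The 3' ends diverge (primer 1 extends toward position 1, primer 2 toward position 220), so the primers never converge on a shared product.

No product — the primers' 3' ends point away from each other.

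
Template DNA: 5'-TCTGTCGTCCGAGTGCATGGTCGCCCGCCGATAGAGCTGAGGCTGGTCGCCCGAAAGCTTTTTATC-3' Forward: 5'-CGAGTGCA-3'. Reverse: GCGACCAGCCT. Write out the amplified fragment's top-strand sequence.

Forward primer CGAGTGCA is found on the top strand at positions 10–17.
Taking the reverse complement of GCGACCAGCCT gives AGGCTGGTCGC, found at positions 40–50 on the template; the primer anneals here to the top strand with its 3' end pointing upstream.
The product is the template from position 10 through 50 (41 bp).

5'-CGAGTGCATGGTCGCCCGCCGATAGAGCTGAGGCTGGTCGC-3'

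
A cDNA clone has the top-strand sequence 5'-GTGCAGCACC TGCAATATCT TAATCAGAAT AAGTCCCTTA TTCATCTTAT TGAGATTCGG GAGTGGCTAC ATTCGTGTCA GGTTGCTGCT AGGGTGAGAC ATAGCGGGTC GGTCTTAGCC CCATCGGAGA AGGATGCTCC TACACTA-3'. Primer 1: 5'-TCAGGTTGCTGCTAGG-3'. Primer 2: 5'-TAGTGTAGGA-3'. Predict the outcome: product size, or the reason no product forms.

Yes — a 70 bp product.

Primer 1 (TCAGGTTGCTGCTAGG) matches the top strand at positions 78–93; it acts as a forward primer.
Primer 2's reverse complement is TCCTACACTA, matching the top strand at positions 138–147; it acts as a reverse primer.
The 3' ends face each other across positions 78–147, giving a 70 bp product.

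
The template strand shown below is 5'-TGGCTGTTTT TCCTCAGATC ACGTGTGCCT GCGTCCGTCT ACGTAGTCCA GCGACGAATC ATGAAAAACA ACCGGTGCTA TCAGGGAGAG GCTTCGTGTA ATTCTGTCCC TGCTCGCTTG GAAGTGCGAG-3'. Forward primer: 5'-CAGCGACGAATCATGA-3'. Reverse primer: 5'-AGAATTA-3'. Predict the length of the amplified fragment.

Scanning the template, CAGCGACGAATCATGA occurs at positions 49–64; this primer anneals to the bottom strand there with its 3' end pointing downstream.
Reverse complement of the reverse primer: TAATTCT. This occurs on the top strand at positions 99–105.
Product length = (reverse-primer end) − (forward-primer start) + 1 = 105 − 49 + 1 = 57 bp.

57 bp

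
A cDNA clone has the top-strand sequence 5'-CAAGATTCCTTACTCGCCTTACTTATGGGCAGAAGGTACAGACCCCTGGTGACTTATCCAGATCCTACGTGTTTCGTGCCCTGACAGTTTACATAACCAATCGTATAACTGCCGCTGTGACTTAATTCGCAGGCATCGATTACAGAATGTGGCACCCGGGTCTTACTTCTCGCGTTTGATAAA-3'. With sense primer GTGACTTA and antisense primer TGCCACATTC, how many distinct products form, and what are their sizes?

Two products: 106 bp, 38 bp

The forward primer GTGACTTA matches the top strand at positions 49–56, 117–124.
The reverse primer's reverse complement is GAATGTGGCA, matching at positions 145–154.
Each forward site pairs with the reverse site to give a product ending at position 154: sizes 106, 38 bp.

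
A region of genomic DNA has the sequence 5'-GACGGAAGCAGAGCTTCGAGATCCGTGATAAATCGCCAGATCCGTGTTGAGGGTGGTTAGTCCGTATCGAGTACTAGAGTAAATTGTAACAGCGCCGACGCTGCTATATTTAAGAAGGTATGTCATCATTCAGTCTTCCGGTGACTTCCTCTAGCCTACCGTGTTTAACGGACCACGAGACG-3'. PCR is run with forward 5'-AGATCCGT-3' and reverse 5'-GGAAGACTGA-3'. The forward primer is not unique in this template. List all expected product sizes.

121 bp, 102 bp

The forward primer AGATCCGT matches the top strand at positions 19–26, 38–45.
The reverse primer's reverse complement is TCAGTCTTCC, matching at positions 130–139.
Each forward site pairs with the reverse site to give a product ending at position 139: sizes 121, 102 bp.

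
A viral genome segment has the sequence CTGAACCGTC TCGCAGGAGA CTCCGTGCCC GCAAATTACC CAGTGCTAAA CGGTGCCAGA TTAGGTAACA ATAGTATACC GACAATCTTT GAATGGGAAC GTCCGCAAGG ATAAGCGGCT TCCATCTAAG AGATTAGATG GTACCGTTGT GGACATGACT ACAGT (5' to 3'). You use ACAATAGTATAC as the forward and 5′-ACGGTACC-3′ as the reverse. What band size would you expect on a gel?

80 bp

Scanning the template, ACAATAGTATAC occurs at positions 68–79; this primer anneals to the bottom strand there with its 3' end pointing downstream.
The reverse primer's reverse complement is GGTACCGT, which matches the template at positions 140–147.
Amplicon spans positions 68–147: 80 bp.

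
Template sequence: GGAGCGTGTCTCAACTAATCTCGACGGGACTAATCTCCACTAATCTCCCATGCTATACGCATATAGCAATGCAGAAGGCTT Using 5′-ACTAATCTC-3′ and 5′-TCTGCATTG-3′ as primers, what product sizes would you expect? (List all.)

62 bp, 47 bp, 37 bp

The forward primer ACTAATCTC matches the top strand at positions 14–22, 29–37, 39–47.
The reverse primer's reverse complement is CAATGCAGA, matching at positions 67–75.
Each forward site pairs with the reverse site to give a product ending at position 75: sizes 62, 47, 37 bp.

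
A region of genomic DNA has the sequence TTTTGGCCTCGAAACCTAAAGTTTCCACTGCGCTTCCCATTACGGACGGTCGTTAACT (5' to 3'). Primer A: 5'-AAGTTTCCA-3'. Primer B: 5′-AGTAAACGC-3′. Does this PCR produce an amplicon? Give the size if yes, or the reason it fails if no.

No product — primer B has no binding site in the template.

Primer B (AGTAAACGC) does not match the top strand, and its reverse complement GCGTTTACT does not match either.
With no annealing site for primer B, no amplification occurs.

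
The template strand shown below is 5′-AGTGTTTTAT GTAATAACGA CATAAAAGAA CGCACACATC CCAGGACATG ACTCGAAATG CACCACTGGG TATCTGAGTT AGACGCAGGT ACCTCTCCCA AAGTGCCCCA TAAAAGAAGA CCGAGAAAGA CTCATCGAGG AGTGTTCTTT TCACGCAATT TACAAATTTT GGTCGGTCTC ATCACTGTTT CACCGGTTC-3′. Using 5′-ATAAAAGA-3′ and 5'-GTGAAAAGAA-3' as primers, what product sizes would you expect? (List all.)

The forward primer ATAAAAGA matches the top strand at positions 22–29, 110–117.
The reverse primer's reverse complement is TTCTTTTCAC, matching at positions 145–154.
Each forward site pairs with the reverse site to give a product ending at position 154: sizes 133, 45 bp.

133 bp, 45 bp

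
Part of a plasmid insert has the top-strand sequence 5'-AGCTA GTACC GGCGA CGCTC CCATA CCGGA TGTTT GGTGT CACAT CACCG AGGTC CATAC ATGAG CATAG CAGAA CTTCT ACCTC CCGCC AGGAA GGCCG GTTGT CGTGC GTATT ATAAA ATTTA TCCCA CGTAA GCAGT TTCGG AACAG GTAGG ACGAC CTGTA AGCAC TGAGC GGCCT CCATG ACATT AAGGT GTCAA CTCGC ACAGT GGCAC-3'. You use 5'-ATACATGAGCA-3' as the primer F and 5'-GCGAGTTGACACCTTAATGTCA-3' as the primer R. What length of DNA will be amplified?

149 bp

Forward primer ATACATGAGCA is found on the top strand at positions 57–67.
Reverse complement of the reverse primer: TGACATTAAGGTGTCAACTCGC. This occurs on the top strand at positions 184–205.
The product runs from position 57 to position 205, so its length is 205 − 57 + 1 = 149 bp.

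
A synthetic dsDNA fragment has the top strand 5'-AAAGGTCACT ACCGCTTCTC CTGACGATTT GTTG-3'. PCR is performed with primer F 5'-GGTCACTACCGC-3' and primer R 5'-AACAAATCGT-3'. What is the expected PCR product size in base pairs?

30 bp

The forward primer matches the template at positions 4–15.
Reverse complement of the reverse primer: ACGATTTGTT. This occurs on the top strand at positions 24–33.
Product length = (reverse-primer end) − (forward-primer start) + 1 = 33 − 4 + 1 = 30 bp.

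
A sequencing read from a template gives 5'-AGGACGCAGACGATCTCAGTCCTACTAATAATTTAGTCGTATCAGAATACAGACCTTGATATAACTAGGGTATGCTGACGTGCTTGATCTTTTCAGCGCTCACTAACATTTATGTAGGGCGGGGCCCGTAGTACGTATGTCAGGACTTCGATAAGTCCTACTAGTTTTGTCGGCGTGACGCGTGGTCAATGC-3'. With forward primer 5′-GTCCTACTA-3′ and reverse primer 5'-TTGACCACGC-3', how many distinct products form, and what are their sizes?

Two products: 171 bp, 35 bp

The forward primer GTCCTACTA matches the top strand at positions 19–27, 155–163.
The reverse primer's reverse complement is GCGTGGTCAA, matching at positions 180–189.
Each forward site pairs with the reverse site to give a product ending at position 189: sizes 171, 35 bp.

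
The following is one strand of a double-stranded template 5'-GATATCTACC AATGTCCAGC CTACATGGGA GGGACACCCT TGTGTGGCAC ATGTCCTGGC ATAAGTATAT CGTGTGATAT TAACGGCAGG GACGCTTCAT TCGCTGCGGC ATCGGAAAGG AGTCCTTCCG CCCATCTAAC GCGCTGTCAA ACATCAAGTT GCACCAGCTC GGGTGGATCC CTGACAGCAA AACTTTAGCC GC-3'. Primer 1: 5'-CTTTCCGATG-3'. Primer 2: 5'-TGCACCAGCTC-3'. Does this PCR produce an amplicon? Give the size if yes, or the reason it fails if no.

Primer 1 (CTTTCCGATG) has reverse complement CATCGGAAAG, which matches the top strand at positions 110–119; primer 1 anneals to the top strand there with its 3' end pointing upstream toward position 110.
Primer 2 (TGCACCAGCTC) matches the top strand directly at positions 160–170; it anneals to the bottom strand with its 3' end pointing downstream toward position 170.
The 3' ends diverge (primer 1 extends toward position 1, primer 2 toward position 202), so the primers never converge on a shared product.

No product — the primers' 3' ends point away from each other.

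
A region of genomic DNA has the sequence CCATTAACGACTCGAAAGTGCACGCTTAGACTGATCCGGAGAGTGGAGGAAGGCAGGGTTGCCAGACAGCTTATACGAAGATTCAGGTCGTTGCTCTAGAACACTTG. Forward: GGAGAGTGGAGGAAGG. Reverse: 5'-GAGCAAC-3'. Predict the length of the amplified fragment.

Forward primer GGAGAGTGGAGGAAGG is found on the top strand at positions 38–53.
The reverse primer's reverse complement is GTTGCTC, which matches the template at positions 90–96.
Product length = (reverse-primer end) − (forward-primer start) + 1 = 96 − 38 + 1 = 59 bp.

59 bp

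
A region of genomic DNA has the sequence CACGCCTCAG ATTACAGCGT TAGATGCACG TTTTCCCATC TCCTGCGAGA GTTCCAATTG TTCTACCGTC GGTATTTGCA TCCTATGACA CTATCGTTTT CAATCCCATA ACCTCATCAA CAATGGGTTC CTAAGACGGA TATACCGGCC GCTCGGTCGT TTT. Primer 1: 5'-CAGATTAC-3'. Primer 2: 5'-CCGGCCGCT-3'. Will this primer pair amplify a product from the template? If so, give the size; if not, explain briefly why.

Primer 1 (CAGATTAC) matches the top strand at positions 8–15 (3' end points downstream).
Primer 2 (CCGGCCGCT) also matches the top strand directly, at positions 145–153 — its reverse complement AGCGGCCGG is not present.
Both primers anneal to the bottom strand with 3' ends pointing the same way, so neither can prime synthesis back toward the other.

No product — both primers anneal to the same strand and extend in the same direction.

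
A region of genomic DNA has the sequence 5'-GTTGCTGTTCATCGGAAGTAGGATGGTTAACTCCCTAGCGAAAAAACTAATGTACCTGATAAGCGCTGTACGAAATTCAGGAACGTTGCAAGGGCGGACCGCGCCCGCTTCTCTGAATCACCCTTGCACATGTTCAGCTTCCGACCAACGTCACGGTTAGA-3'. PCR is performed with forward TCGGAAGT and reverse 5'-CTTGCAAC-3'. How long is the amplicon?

Forward primer TCGGAAGT is found on the top strand at positions 12–19.
Taking the reverse complement of CTTGCAAC gives GTTGCAAG, found at positions 85–92 on the template; the primer anneals here to the top strand with its 3' end pointing upstream.
Amplicon spans positions 12–92: 81 bp.

81 bp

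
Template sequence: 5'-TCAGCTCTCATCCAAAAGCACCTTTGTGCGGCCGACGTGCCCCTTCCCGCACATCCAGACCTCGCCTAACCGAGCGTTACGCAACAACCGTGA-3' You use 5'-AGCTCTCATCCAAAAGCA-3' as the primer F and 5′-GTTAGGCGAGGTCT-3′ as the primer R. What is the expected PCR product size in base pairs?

Scanning the template, AGCTCTCATCCAAAAGCA occurs at positions 3–20; this primer anneals to the bottom strand there with its 3' end pointing downstream.
Reverse complement of the reverse primer: AGACCTCGCCTAAC. This occurs on the top strand at positions 57–70.
Amplicon spans positions 3–70: 68 bp.

68 bp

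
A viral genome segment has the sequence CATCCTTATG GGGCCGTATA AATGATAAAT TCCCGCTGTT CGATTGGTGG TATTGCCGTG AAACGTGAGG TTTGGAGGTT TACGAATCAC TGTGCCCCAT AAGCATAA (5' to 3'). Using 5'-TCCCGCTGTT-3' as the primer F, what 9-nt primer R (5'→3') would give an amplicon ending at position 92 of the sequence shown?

The forward primer binds at positions 31–40; the product's 3' end on the top strand is position 92.
The reverse primer anneals to the top strand over positions 84–92, i.e. to GAATCACTG.
Its sequence written 5'→3' is the reverse complement: CAGTGATTC.

5'-CAGTGATTC-3'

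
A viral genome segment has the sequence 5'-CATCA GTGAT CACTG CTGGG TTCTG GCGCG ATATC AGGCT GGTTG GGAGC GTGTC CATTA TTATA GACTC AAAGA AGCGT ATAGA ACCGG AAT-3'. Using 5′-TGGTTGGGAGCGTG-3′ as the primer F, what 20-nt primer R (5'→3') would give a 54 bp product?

The forward primer binds at positions 40–53, so a 54 bp product ends at position 40 + 54 − 1 = 93.
The reverse primer anneals to the top strand over positions 74–93, i.e. to GAAGCGTATAGAACCGGAAT.
Its sequence written 5'→3' is the reverse complement: ATTCCGGTTCTATACGCTTC.

5'-ATTCCGGTTCTATACGCTTC-3'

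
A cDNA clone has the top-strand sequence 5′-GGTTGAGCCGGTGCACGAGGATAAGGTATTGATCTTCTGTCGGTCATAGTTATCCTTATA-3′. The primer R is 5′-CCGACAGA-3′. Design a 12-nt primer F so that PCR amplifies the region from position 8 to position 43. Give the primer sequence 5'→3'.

5'-CCGGTGCACGAG-3'

The reverse primer's reverse complement TCTGTCGG matches the template at positions 36–43; the product starts at position 8.
The forward primer is identical to the top strand over positions 8–19: CCGGTGCACGAG.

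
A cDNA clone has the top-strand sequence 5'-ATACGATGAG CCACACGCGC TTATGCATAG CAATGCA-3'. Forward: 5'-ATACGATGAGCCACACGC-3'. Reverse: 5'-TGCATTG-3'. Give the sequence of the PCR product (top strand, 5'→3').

The forward primer matches the template at positions 1–18.
The reverse primer's reverse complement is CAATGCA, which matches the template at positions 31–37.
The product is the template from position 1 through 37 (37 bp).

5'-ATACGATGAGCCACACGCGCTTATGCATAGCAATGCA-3'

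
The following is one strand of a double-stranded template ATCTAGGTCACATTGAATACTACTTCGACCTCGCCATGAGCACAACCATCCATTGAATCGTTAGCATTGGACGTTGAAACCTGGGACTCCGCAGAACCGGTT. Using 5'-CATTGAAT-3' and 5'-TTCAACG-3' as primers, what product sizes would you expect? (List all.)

68 bp, 28 bp

The forward primer CATTGAAT matches the top strand at positions 11–18, 51–58.
The reverse primer's reverse complement is CGTTGAA, matching at positions 72–78.
Each forward site pairs with the reverse site to give a product ending at position 78: sizes 68, 28 bp.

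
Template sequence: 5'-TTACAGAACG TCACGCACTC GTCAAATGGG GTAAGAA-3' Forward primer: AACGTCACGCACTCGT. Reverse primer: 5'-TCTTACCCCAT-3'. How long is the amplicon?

30 bp

Forward primer AACGTCACGCACTCGT is found on the top strand at positions 7–22.
Reverse complement of the reverse primer: ATGGGGTAAGA. This occurs on the top strand at positions 26–36.
The product runs from position 7 to position 36, so its length is 36 − 7 + 1 = 30 bp.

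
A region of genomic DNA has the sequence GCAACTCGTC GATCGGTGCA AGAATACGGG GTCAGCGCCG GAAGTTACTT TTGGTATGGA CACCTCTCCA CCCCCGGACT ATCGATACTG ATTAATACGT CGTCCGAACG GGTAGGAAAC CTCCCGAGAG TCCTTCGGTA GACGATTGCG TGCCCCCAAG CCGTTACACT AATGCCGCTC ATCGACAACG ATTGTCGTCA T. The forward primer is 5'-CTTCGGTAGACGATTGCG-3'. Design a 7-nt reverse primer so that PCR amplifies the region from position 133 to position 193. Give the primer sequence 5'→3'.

The product's 3' end on the top strand is position 193.
The reverse primer anneals to the top strand over positions 187–193, i.e. to AACGATT.
Its sequence written 5'→3' is the reverse complement: AATCGTT.

5'-AATCGTT-3'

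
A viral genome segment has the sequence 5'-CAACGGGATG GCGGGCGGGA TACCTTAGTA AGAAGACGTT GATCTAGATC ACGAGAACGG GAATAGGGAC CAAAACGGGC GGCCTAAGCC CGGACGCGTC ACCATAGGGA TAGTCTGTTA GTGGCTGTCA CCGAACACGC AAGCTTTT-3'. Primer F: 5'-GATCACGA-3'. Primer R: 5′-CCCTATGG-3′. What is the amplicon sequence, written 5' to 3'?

Forward primer GATCACGA is found on the top strand at positions 47–54.
The reverse primer's reverse complement is CCATAGGG, which matches the template at positions 102–109.
The product is the template from position 47 through 109 (63 bp).

5'-GATCACGAGAACGGGAATAGGGACCAAAACGGGCGGCCTAAGCCCGGACGCGTCACCATAGGG-3'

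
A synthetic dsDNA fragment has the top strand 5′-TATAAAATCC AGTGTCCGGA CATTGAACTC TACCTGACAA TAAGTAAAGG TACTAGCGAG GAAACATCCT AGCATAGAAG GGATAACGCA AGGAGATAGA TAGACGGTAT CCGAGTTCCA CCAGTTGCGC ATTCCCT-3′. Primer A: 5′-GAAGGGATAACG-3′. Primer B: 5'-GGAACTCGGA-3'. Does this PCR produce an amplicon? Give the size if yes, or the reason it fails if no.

Yes — a 43 bp product.

Primer A (GAAGGGATAACG) matches the top strand at positions 77–88; it acts as a forward primer.
Primer B's reverse complement is TCCGAGTTCC, matching the top strand at positions 110–119; it acts as a reverse primer.
The 3' ends face each other across positions 77–119, giving a 43 bp product.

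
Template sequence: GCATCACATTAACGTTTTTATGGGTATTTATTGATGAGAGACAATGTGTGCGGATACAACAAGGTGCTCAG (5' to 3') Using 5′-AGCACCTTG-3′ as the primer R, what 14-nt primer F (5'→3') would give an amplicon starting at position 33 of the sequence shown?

5'-GATGAGAGACAATG-3'

The reverse primer's reverse complement CAAGGTGCT matches the template at positions 60–68; the product starts at position 33.
The forward primer is identical to the top strand over positions 33–46: GATGAGAGACAATG.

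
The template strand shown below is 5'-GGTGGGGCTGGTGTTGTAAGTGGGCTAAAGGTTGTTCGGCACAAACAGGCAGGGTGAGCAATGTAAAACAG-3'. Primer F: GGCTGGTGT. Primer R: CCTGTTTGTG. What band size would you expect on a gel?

44 bp

Forward primer GGCTGGTGT is found on the top strand at positions 6–14.
The reverse primer's reverse complement is CACAAACAGG, which matches the template at positions 40–49.
Product length = (reverse-primer end) − (forward-primer start) + 1 = 49 − 6 + 1 = 44 bp.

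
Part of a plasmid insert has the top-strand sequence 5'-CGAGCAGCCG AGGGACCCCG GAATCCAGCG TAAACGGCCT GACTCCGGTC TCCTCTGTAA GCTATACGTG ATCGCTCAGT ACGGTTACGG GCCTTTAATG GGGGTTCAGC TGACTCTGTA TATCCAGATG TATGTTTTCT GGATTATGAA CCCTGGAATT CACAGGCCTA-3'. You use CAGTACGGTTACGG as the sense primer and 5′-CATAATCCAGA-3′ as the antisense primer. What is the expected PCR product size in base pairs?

Forward primer CAGTACGGTTACGG is found on the top strand at positions 77–90.
Reverse complement of the reverse primer: TCTGGATTATG. This occurs on the top strand at positions 138–148.
Product length = (reverse-primer end) − (forward-primer start) + 1 = 148 − 77 + 1 = 72 bp.

72 bp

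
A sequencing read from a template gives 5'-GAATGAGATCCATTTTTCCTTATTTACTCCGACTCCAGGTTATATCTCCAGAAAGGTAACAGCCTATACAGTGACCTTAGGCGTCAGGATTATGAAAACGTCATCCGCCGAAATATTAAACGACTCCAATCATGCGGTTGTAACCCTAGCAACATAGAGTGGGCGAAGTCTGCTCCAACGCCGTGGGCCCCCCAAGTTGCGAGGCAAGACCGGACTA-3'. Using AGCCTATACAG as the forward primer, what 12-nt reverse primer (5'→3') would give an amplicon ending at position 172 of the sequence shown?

5'-CAGACTTCGCCC-3'

The forward primer binds at positions 61–71; the product's 3' end on the top strand is position 172.
The reverse primer anneals to the top strand over positions 161–172, i.e. to GGGCGAAGTCTG.
Its sequence written 5'→3' is the reverse complement: CAGACTTCGCCC.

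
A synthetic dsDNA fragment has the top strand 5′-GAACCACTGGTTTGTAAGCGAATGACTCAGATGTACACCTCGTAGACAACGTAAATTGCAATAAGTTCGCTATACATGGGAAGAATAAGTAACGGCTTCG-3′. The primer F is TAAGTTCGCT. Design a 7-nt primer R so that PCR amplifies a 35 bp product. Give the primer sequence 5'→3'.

5'-GCCGTTA-3'

The forward primer binds at positions 62–71, so a 35 bp product ends at position 62 + 35 − 1 = 96.
The reverse primer anneals to the top strand over positions 90–96, i.e. to TAACGGC.
Its sequence written 5'→3' is the reverse complement: GCCGTTA.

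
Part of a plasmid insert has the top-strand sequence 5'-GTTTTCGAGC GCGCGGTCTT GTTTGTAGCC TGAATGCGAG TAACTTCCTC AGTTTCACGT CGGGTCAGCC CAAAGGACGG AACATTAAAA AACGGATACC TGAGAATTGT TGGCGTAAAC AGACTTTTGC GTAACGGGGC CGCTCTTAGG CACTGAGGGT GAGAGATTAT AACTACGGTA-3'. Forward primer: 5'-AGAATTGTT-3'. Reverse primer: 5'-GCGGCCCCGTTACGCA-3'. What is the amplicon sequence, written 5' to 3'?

5'-AGAATTGTTGGCGTAAACAGACTTTTGCGTAACGGGGCCGC-3'

Forward primer AGAATTGTT is found on the top strand at positions 103–111.
The reverse primer's reverse complement is TGCGTAACGGGGCCGC, which matches the template at positions 128–143.
The product is the template from position 103 through 143 (41 bp).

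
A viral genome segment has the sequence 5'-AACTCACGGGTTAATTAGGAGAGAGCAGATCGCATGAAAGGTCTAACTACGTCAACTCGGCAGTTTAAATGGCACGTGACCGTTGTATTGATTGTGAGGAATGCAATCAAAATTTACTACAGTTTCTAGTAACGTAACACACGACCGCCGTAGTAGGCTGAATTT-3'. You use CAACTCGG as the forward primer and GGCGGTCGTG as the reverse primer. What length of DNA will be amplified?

97 bp

Scanning the template, CAACTCGG occurs at positions 53–60; this primer anneals to the bottom strand there with its 3' end pointing downstream.
Taking the reverse complement of GGCGGTCGTG gives CACGACCGCC, found at positions 140–149 on the template; the primer anneals here to the top strand with its 3' end pointing upstream.
Amplicon spans positions 53–149: 97 bp.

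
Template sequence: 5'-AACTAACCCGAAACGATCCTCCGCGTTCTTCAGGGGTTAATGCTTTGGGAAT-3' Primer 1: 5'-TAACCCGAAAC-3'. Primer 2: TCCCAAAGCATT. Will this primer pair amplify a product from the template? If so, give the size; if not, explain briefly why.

Primer 1 (TAACCCGAAAC) matches the top strand at positions 4–14; it acts as a forward primer.
Primer 2's reverse complement is AATGCTTTGGGA, matching the top strand at positions 39–50; it acts as a reverse primer.
The 3' ends face each other across positions 4–50, giving a 47 bp product.

Yes — a 47 bp product.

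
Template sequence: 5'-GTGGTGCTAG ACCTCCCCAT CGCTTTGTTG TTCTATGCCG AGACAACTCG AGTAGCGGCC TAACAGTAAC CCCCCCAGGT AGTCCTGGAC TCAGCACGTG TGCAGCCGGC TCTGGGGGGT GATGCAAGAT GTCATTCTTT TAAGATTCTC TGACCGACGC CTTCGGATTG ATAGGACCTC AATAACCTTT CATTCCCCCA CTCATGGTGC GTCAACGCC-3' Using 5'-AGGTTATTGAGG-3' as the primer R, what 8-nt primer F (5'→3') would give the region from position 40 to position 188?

The reverse primer's reverse complement CCTCAATAACCT matches the template at positions 177–188; the product starts at position 40.
The forward primer is identical to the top strand over positions 40–47: GAGACAAC.

5'-GAGACAAC-3'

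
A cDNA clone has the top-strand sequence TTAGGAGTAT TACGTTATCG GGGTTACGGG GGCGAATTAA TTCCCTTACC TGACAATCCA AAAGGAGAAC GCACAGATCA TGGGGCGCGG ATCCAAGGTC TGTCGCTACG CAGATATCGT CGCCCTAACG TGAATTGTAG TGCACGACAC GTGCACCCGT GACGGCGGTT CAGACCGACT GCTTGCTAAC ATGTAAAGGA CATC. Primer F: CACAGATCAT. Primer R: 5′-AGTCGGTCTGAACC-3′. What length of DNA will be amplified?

109 bp

The forward primer matches the template at positions 72–81.
The reverse primer's reverse complement is GGTTCAGACCGACT, which matches the template at positions 167–180.
The product runs from position 72 to position 180, so its length is 180 − 72 + 1 = 109 bp.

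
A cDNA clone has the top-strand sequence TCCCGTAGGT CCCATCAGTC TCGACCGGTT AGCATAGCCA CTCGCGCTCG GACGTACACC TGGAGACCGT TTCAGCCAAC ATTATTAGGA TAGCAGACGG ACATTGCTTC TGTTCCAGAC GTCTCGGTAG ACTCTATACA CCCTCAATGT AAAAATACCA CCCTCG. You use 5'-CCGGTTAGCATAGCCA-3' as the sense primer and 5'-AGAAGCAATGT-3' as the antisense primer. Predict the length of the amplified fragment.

87 bp

Scanning the template, CCGGTTAGCATAGCCA occurs at positions 25–40; this primer anneals to the bottom strand there with its 3' end pointing downstream.
Reverse complement of the reverse primer: ACATTGCTTCT. This occurs on the top strand at positions 101–111.
Amplicon spans positions 25–111: 87 bp.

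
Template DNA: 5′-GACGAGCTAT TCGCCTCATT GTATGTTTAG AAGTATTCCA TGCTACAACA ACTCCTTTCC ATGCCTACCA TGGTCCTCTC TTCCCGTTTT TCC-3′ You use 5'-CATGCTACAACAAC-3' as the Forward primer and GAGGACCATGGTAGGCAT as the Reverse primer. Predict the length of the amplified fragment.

40 bp

Forward primer CATGCTACAACAAC is found on the top strand at positions 39–52.
Taking the reverse complement of GAGGACCATGGTAGGCAT gives ATGCCTACCATGGTCCTC, found at positions 61–78 on the template; the primer anneals here to the top strand with its 3' end pointing upstream.
Amplicon spans positions 39–78: 40 bp.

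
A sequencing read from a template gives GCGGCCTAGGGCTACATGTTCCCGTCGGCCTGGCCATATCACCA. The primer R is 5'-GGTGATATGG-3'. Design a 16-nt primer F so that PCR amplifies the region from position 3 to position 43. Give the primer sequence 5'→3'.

5'-GGCCTAGGGCTACATG-3'

The reverse primer's reverse complement CCATATCACC matches the template at positions 34–43; the product starts at position 3.
The forward primer is identical to the top strand over positions 3–18: GGCCTAGGGCTACATG.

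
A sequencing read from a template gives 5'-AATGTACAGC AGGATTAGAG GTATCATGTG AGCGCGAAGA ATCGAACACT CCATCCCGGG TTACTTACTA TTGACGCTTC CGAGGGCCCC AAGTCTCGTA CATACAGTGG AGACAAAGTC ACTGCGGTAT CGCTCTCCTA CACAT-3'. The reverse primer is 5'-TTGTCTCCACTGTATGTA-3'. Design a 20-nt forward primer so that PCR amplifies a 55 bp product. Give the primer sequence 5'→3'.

The reverse primer's reverse complement TACATACAGTGGAGACAA matches the template at positions 99–116, so the product ends at position 116.
A 55 bp product then starts at position 116 − 55 + 1 = 62.
The forward primer is identical to the top strand there: TACTTACTATTGACGCTTCC.

5'-TACTTACTATTGACGCTTCC-3'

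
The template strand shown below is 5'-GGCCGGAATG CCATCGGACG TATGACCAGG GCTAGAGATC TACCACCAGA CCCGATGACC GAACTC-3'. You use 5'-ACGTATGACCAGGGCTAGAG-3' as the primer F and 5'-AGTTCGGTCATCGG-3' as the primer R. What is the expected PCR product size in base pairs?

The forward primer matches the template at positions 18–37.
The reverse primer's reverse complement is CCGATGACCGAACT, which matches the template at positions 52–65.
The product runs from position 18 to position 65, so its length is 65 − 18 + 1 = 48 bp.

48 bp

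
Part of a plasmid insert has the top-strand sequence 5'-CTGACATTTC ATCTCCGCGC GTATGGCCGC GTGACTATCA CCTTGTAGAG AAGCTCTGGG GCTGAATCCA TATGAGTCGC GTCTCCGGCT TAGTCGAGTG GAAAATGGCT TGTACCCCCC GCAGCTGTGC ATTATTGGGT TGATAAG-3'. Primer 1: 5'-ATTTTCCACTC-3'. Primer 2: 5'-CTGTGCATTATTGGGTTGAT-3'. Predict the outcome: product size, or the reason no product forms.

Primer 1 (ATTTTCCACTC) has reverse complement GAGTGGAAAAT, which matches the top strand at positions 96–106; primer 1 anneals to the top strand there with its 3' end pointing upstream toward position 96.
Primer 2 (CTGTGCATTATTGGGTTGAT) matches the top strand directly at positions 125–144; it anneals to the bottom strand with its 3' end pointing downstream toward position 144.
The 3' ends diverge (primer 1 extends toward position 1, primer 2 toward position 147), so the primers never converge on a shared product.

No product — the primers' 3' ends point away from each other.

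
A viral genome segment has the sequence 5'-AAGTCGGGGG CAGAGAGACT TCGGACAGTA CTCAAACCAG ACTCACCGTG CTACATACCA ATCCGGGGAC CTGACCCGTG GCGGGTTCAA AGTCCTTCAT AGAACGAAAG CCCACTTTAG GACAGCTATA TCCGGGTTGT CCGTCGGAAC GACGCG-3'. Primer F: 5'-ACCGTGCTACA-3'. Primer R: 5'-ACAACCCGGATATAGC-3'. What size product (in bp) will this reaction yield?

The forward primer matches the template at positions 45–55.
Reverse complement of the reverse primer: GCTATATCCGGGTTGT. This occurs on the top strand at positions 125–140.
The product runs from position 45 to position 140, so its length is 140 − 45 + 1 = 96 bp.

96 bp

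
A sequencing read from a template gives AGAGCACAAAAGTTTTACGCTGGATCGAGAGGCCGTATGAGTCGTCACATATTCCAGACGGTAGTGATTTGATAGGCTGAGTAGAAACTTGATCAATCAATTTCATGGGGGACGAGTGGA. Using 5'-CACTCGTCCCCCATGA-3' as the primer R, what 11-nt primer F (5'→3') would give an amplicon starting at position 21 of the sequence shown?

5'-TGGATCGAGAG-3'

The reverse primer's reverse complement TCATGGGGGACGAGTG matches the template at positions 103–118; the product starts at position 21.
The forward primer is identical to the top strand over positions 21–31: TGGATCGAGAG.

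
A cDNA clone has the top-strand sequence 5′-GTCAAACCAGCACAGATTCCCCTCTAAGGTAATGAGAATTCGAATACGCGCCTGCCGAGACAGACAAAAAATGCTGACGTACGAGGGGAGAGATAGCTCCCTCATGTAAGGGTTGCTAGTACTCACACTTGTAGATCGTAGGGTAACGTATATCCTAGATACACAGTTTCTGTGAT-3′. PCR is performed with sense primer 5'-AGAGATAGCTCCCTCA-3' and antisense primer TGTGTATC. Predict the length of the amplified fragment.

77 bp

Scanning the template, AGAGATAGCTCCCTCA occurs at positions 89–104; this primer anneals to the bottom strand there with its 3' end pointing downstream.
Reverse complement of the reverse primer: GATACACA. This occurs on the top strand at positions 158–165.
Amplicon spans positions 89–165: 77 bp.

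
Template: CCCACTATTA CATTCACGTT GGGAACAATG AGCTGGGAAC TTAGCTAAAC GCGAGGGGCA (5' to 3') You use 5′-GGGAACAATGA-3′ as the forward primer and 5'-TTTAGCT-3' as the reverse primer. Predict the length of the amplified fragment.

Forward primer GGGAACAATGA is found on the top strand at positions 21–31.
Reverse complement of the reverse primer: AGCTAAA. This occurs on the top strand at positions 43–49.
Amplicon spans positions 21–49: 29 bp.

29 bp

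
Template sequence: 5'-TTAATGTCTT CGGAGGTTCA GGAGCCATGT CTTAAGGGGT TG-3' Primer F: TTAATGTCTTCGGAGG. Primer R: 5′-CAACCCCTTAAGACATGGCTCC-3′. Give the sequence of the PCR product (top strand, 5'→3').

5'-TTAATGTCTTCGGAGGTTCAGGAGCCATGTCTTAAGGGGTTG-3'

Scanning the template, TTAATGTCTTCGGAGG occurs at positions 1–16; this primer anneals to the bottom strand there with its 3' end pointing downstream.
Taking the reverse complement of CAACCCCTTAAGACATGGCTCC gives GGAGCCATGTCTTAAGGGGTTG, found at positions 21–42 on the template; the primer anneals here to the top strand with its 3' end pointing upstream.
The product is the template from position 1 through 42 (42 bp).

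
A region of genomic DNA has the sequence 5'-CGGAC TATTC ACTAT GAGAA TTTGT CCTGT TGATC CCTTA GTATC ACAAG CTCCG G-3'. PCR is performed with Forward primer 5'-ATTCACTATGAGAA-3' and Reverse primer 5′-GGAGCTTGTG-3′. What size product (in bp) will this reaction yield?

48 bp

Forward primer ATTCACTATGAGAA is found on the top strand at positions 7–20.
Reverse complement of the reverse primer: CACAAGCTCC. This occurs on the top strand at positions 45–54.
Product length = (reverse-primer end) − (forward-primer start) + 1 = 54 − 7 + 1 = 48 bp.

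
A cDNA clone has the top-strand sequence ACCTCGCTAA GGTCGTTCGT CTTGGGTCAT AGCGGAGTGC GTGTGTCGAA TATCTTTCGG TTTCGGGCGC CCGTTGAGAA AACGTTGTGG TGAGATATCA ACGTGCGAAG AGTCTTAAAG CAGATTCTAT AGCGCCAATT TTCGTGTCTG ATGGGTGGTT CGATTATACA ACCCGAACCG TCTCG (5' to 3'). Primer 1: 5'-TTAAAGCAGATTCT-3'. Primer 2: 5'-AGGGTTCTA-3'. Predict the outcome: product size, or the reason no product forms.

Primer 2 (AGGGTTCTA) does not match the top strand, and its reverse complement TAGAACCCT does not match either.
With no annealing site for primer 2, no amplification occurs.

No product — primer 2 has no binding site in the template.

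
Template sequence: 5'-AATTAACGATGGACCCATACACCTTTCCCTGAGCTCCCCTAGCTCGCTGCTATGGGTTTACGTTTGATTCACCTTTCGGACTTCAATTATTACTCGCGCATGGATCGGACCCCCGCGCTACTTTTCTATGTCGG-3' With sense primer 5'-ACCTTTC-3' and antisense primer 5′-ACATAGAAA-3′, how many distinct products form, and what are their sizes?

The forward primer ACCTTTC matches the top strand at positions 21–27, 71–77.
The reverse primer's reverse complement is TTTCTATGT, matching at positions 123–131.
Each forward site pairs with the reverse site to give a product ending at position 131: sizes 111, 61 bp.

Two products: 111 bp, 61 bp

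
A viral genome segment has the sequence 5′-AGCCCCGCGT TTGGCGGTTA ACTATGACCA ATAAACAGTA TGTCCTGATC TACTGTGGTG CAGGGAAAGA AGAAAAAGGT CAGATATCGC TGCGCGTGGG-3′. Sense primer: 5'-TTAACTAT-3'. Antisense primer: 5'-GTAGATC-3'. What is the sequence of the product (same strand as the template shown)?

5'-TTAACTATGACCAATAAACAGTATGTCCTGATCTAC-3'

Forward primer TTAACTAT is found on the top strand at positions 18–25.
The reverse primer's reverse complement is GATCTAC, which matches the template at positions 47–53.
The product is the template from position 18 through 53 (36 bp).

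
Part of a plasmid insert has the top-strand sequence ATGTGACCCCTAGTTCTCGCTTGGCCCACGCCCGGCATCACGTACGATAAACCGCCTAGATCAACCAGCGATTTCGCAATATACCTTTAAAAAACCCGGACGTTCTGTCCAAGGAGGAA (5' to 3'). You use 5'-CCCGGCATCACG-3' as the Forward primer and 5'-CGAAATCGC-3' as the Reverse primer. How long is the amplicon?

Scanning the template, CCCGGCATCACG occurs at positions 31–42; this primer anneals to the bottom strand there with its 3' end pointing downstream.
The reverse primer's reverse complement is GCGATTTCG, which matches the template at positions 68–76.
Product length = (reverse-primer end) − (forward-primer start) + 1 = 76 − 31 + 1 = 46 bp.

46 bp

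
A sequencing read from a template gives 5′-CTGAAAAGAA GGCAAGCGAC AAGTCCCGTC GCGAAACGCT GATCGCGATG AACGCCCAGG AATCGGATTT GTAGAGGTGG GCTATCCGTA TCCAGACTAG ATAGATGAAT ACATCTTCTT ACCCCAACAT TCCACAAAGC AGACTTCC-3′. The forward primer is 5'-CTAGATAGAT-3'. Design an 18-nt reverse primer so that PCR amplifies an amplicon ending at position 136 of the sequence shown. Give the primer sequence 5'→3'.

The forward primer binds at positions 97–106; the product's 3' end on the top strand is position 136.
The reverse primer anneals to the top strand over positions 119–136, i.e. to TTACCCCAACATTCCACA.
Its sequence written 5'→3' is the reverse complement: TGTGGAATGTTGGGGTAA.

5'-TGTGGAATGTTGGGGTAA-3'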